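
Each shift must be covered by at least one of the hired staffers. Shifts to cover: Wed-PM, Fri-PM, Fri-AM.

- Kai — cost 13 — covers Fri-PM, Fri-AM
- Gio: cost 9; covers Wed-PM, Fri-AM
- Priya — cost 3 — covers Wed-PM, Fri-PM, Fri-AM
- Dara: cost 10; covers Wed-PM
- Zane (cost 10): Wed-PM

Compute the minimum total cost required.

3

This is a weighted set-cover instance.
Priya alone covers Wed-PM, Fri-PM, Fri-AM — every shift.
Total cost: 3.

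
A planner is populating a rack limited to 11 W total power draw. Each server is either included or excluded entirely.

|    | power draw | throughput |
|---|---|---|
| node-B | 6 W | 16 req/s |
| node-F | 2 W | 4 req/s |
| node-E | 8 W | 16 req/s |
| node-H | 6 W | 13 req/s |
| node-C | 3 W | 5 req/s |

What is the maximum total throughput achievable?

25

This is an integer program with binary decision variables.
Allowing fractional choices, the relaxed optimum would be about 26.8, but servers are indivisible.
node-B + node-C: power draw 6 + 3 = 9 ≤ 11, throughput 16 + 5 = 21.
node-F + node-H + node-C: power draw 2 + 6 + 3 = 11 ≤ 11, throughput 4 + 13 + 5 = 22.
node-B + node-F + node-C: power draw 6 + 2 + 3 = 11 ≤ 11, throughput 16 + 4 + 5 = 25.
Best is node-B, node-F, and node-C with total throughput 25.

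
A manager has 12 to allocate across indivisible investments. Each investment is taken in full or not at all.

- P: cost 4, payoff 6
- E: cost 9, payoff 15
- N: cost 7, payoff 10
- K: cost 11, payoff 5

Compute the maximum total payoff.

16

Allowing fractional choices, the relaxed optimum would be about 19.5, but investments are indivisible.
P + N: cost 4 + 7 = 11 ≤ 12, payoff 6 + 10 = 16.
E: cost 9 ≤ 12, payoff 15.
Best is P and N with total payoff 16.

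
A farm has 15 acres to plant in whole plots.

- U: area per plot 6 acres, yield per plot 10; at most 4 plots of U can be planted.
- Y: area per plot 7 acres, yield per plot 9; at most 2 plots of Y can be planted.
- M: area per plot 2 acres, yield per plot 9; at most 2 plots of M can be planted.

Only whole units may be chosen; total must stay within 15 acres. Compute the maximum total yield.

M has the best ratio (9/2); taking only M gives at most 2×9 = 18 (stopped by the supply cap of 2).
Mixing does better — 2×U and 1×M: area 14 ≤ 15, yield 2·10 + 1·9 = 29.

29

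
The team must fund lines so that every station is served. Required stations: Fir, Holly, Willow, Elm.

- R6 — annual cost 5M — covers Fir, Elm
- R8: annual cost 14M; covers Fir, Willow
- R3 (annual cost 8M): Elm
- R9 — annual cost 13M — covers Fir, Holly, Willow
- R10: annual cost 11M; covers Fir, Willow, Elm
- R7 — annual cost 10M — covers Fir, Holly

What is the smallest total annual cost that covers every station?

Choose R6 and R9: together they cover Fir, Holly, Willow, Elm — every station.
Total annual cost: 5 + 13 = 18.
No cover costs less than 18.

18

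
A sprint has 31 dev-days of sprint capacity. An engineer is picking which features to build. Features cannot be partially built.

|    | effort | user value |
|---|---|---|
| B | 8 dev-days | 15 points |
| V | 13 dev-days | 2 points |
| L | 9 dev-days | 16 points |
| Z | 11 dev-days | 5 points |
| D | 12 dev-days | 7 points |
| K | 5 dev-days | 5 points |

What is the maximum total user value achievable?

Allowing fractional choices, the relaxed optimum would be about 41.2, but features are indivisible.
B + L + K: effort 8 + 9 + 5 = 22 ≤ 31, user value 15 + 16 + 5 = 36.
B + L + Z: effort 8 + 9 + 11 = 28 ≤ 31, user value 15 + 16 + 5 = 36.
B + L + D: effort 8 + 9 + 12 = 29 ≤ 31, user value 15 + 16 + 7 = 38.
Best is B, L, and D with total user value 38.

38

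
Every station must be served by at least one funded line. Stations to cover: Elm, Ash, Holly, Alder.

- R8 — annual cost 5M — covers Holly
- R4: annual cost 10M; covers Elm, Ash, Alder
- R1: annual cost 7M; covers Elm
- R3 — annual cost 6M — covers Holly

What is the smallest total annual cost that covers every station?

This is an integer covering problem.
Choose R8 and R4: together they cover Elm, Ash, Holly, Alder — every station.
Total annual cost: 5 + 10 = 15.
No cover costs less than 15.

15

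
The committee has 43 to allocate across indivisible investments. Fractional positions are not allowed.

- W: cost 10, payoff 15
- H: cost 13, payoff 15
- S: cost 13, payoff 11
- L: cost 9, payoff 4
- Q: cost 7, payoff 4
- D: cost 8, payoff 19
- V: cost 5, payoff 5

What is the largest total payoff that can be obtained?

58

Treat it as a binary knapsack problem.
Take W, H, Q, D, and V: cost 10 + 13 + 7 + 8 + 5 = 43 ≤ 43, payoff 15 + 15 + 4 + 19 + 5 = 58.
No other feasible combination does better.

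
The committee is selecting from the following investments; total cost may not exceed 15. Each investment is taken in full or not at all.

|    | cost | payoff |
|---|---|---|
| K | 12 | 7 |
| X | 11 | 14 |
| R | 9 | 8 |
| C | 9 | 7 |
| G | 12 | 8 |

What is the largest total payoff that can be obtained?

14

This is a 0-1 knapsack instance.
Allowing fractional choices, the relaxed optimum would be about 17.6, but investments are indivisible.
X: cost 11 ≤ 15, payoff 14.
R: cost 9 ≤ 15, payoff 8.
G: cost 12 ≤ 15, payoff 8.
Best is X with total payoff 14.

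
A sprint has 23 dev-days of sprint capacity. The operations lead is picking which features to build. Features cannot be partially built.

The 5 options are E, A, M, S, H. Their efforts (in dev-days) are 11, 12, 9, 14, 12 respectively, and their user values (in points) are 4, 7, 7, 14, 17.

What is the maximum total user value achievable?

This is an integer program with binary decision variables.
Take M and H: effort 9 + 12 = 21 ≤ 23, user value 7 + 17 = 24.
No other feasible combination does better.

24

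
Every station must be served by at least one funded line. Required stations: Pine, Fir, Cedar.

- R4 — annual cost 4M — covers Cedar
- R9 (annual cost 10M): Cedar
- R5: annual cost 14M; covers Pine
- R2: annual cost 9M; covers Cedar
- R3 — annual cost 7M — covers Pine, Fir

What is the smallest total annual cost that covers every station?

11

Choose R4 and R3: together they cover Pine, Fir, Cedar — every station.
Total annual cost: 4 + 7 = 11.
No cover costs less than 11.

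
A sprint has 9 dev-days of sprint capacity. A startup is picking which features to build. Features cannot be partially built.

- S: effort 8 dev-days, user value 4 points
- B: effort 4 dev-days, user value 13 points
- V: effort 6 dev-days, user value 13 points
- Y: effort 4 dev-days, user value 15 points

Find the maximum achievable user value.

28

B + Y: effort 4 + 4 = 8 ≤ 9, user value 13 + 15 = 28.
Y: effort 4 ≤ 9, user value 15.
Best is B and Y with total user value 28.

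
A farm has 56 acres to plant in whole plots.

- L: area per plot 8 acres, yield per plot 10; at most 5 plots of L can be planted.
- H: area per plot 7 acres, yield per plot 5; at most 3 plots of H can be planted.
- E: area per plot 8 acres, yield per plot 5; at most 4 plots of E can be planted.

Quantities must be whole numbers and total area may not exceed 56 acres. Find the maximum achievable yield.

60

This is a bounded integer knapsack.
L has the best ratio (10/8); taking only L gives at most 5×10 = 50 (stopped by the supply cap of 5).
Mixing does better — 5×L and 2×E: area 56 ≤ 56, yield 5·10 + 2·5 = 60.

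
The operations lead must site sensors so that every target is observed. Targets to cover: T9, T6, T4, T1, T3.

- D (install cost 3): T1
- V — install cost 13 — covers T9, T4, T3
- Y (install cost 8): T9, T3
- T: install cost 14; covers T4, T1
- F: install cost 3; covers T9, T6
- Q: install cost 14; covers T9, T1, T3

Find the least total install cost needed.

Choose D, V, and F: together they cover T9, T6, T4, T1, T3 — every target.
Total install cost: 3 + 13 + 3 = 19.
No cover costs less than 19.

19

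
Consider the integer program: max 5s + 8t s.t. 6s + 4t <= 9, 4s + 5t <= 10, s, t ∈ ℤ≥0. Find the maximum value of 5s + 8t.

16

(s,t)=(0,2): 6·0+4·2=8≤9, 4·0+5·2=10≤10, objective 16.
(s,t)=(0,1): 6·0+4·1=4≤9, 4·0+5·1=5≤10, objective 8.
Maximum is 16 at (s,t)=(0,2).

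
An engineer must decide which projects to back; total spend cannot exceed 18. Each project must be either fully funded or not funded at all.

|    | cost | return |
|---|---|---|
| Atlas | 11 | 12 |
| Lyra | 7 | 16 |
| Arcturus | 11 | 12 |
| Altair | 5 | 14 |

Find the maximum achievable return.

30

Take Lyra and Altair: cost 7 + 5 = 12 ≤ 18, return 16 + 14 = 30.
No other feasible combination does better.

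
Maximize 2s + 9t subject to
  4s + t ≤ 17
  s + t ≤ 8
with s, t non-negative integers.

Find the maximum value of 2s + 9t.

(s,t)=(0,8) is feasible, giving 72.
(s,t)=(1,7) is feasible, giving 65.
No feasible integer point exceeds 72.

72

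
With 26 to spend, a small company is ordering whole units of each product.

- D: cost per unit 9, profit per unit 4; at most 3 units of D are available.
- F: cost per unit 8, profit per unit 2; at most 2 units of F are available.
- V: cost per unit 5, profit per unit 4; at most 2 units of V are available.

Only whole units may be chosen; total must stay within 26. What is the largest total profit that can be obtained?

12

This is a bounded integer knapsack.
Take 2×F and 2×V: cost 26 ≤ 26, profit 2·2 + 2·4 = 12.
V has the best ratio (4/5) and is taken to its limit of 2; remaining capacity is filled optimally with the others.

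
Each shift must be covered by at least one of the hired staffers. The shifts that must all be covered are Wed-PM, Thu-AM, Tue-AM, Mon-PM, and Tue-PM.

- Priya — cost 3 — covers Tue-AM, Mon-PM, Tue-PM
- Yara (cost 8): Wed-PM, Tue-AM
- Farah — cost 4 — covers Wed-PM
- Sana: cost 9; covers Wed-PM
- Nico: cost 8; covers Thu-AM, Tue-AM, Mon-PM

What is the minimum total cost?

15

Choose Priya, Farah, and Nico: together they cover Wed-PM, Thu-AM, Tue-AM, Mon-PM, Tue-PM — every shift.
Total cost: 3 + 4 + 8 = 15.
No cover costs less than 15.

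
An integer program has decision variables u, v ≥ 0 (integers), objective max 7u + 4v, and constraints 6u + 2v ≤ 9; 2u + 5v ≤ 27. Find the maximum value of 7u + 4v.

(u,v)=(0,4): 6·0+2·4=8≤9, 2·0+5·4=20≤27, objective 16.
(u,v)=(0,3): 6·0+2·3=6≤9, 2·0+5·3=15≤27, objective 12.
Maximum is 16 at (u,v)=(0,4).

16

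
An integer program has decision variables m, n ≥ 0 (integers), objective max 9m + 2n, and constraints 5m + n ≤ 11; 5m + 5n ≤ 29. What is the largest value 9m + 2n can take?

20

Relaxing integrality, the LP optimum is 20.70 at (m,n) = (1.3, 4.5), which is not an integer point.
(m,n)=(2,1): 5·2+1·1=11≤11, 5·2+5·1=15≤29, objective 20.
(m,n)=(2,0): 5·2+1·0=10≤11, 5·2+5·0=10≤29, objective 18.
No feasible integer point exceeds 20.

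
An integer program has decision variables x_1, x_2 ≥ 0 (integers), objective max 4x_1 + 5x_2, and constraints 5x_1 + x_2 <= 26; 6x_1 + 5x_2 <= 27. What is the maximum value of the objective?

25

(x_1,x_2)=(0,5): 5·0+1·5=5≤26, 6·0+5·5=25≤27, objective 25.
(x_1,x_2)=(1,4): 5·1+1·4=9≤26, 6·1+5·4=26≤27, objective 24.
(x_1,x_2)=(0,4): 5·0+1·4=4≤26, 6·0+5·4=20≤27, objective 20.
The best lattice point is (0,5), giving 25.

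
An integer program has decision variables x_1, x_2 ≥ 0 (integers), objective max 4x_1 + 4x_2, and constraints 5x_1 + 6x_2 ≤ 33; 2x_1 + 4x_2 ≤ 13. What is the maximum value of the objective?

24

Relaxing integrality, the LP optimum is 26.00 at (x_1,x_2) = (6.5, 0), which is not an integer point.
(x_1,x_2)=(6,0) is feasible, giving 24.
(x_1,x_2)=(5,0) is feasible, giving 20.
The best lattice point is (6,0), giving 24.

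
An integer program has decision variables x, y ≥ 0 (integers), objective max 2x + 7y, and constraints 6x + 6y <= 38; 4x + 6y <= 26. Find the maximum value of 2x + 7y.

Relaxing integrality, the LP optimum is 30.33 at (x,y) = (0, 4.33), which is not an integer point.
(x,y)=(0,4): 6·0+6·4=24≤38, 4·0+6·4=24≤26, objective 28.
(x,y)=(1,3): 6·1+6·3=24≤38, 4·1+6·3=22≤26, objective 23.
(x,y)=(0,3): 6·0+6·3=18≤38, 4·0+6·3=18≤26, objective 21.
No feasible integer point exceeds 28.

28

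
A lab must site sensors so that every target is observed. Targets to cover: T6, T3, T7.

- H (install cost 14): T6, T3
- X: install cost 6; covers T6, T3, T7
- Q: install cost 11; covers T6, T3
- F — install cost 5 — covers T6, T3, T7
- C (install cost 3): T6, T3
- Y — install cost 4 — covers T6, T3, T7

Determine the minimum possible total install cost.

Y alone covers T6, T3, T7 — every target.
Total install cost: 4.
No cover costs less than 4.

4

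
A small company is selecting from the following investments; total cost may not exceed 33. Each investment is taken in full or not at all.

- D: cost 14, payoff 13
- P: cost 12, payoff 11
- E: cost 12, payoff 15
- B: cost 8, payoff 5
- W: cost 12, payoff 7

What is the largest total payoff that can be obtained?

31

P + E + B: cost 12 + 12 + 8 = 32 ≤ 33, payoff 11 + 15 + 5 = 31.
D + E: cost 14 + 12 = 26 ≤ 33, payoff 13 + 15 = 28.
Best is P, E, and B with total payoff 31.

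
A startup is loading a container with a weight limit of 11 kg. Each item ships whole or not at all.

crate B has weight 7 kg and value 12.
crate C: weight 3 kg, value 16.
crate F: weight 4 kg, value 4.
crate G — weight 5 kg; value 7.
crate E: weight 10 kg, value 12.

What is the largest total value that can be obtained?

Allowing fractional choices, the relaxed optimum would be about 29.4, but items are indivisible.
crate C + crate G: weight 3 + 5 = 8 ≤ 11, value 16 + 7 = 23.
crate B + crate C: weight 7 + 3 = 10 ≤ 11, value 12 + 16 = 28.
crate C + crate F: weight 3 + 4 = 7 ≤ 11, value 16 + 4 = 20.
Best is crate B and crate C with total value 28.

28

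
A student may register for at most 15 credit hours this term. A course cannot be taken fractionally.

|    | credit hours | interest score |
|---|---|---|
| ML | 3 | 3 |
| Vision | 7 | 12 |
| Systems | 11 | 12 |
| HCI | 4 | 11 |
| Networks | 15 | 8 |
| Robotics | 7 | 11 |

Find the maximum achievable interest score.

26

Allowing fractional choices, the relaxed optimum would be about 29.3, but courses are indivisible.
ML + Vision + HCI: credit hours 3 + 7 + 4 = 14 ≤ 15, interest score 3 + 12 + 11 = 26.
ML + HCI + Robotics: credit hours 3 + 4 + 7 = 14 ≤ 15, interest score 3 + 11 + 11 = 25.
Best is ML, Vision, and HCI with total interest score 26.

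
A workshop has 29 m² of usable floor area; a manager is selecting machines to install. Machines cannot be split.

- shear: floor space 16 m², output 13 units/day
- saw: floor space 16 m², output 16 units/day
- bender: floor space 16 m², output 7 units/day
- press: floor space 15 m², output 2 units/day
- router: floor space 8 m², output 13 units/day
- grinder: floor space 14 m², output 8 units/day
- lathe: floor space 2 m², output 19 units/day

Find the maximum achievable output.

48

Take saw, router, and lathe: floor space 16 + 8 + 2 = 26 ≤ 29, output 16 + 13 + 19 = 48.
No other feasible combination does better.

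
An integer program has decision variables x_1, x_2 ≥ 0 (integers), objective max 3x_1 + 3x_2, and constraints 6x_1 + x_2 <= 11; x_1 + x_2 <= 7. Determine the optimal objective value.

(x_1,x_2)=(0,7) is feasible, giving 21.
(x_1,x_2)=(0,6) is feasible, giving 18.
No feasible integer point exceeds 21.

21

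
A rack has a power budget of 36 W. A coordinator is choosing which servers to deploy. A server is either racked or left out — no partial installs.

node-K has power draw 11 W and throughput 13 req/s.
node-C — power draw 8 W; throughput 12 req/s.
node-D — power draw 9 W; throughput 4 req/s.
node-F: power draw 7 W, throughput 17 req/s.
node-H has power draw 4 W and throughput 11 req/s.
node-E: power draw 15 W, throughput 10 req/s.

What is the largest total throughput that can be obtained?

53

node-C + node-F + node-H + node-E: power draw 8 + 7 + 4 + 15 = 34 ≤ 36, throughput 12 + 17 + 11 + 10 = 50.
node-K + node-C + node-F + node-H: power draw 11 + 8 + 7 + 4 = 30 ≤ 36, throughput 13 + 12 + 17 + 11 = 53.
Best is node-K, node-C, node-F, and node-H with total throughput 53.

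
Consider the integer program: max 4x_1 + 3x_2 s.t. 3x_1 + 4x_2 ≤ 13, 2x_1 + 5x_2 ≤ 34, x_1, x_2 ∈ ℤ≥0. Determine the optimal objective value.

16

Relaxing integrality, the LP optimum is 17.33 at (x_1,x_2) = (4.33, 0), which is not an integer point.
(x_1,x_2)=(4,0): 3·4+4·0=12≤13, 2·4+5·0=8≤34, objective 16.
(x_1,x_2)=(3,1): 3·3+4·1=13≤13, 2·3+5·1=11≤34, objective 15.
(x_1,x_2)=(3,0): 3·3+4·0=9≤13, 2·3+5·0=6≤34, objective 12.
The best lattice point is (4,0), giving 16.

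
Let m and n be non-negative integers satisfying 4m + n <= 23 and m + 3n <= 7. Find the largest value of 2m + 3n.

The continuous relaxation peaks at (5.64, 0.455) with value 12.64; rounding to a feasible lattice point costs some objective.
(m,n)=(4,1) is feasible, giving 11.
(m,n)=(5,0) is feasible, giving 10.
(m,n)=(3,1) is feasible, giving 9.
(m,n)=(4,0) is feasible, giving 8.
The best lattice point is (4,1), giving 11.

11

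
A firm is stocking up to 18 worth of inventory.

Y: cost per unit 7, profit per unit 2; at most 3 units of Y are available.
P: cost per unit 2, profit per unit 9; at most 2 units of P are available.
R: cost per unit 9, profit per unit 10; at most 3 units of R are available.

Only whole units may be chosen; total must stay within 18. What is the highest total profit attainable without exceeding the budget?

28

2×P and 1×R: cost 13 ≤ 18, profit 2·9 + 1·10 = 28.
2×Y and 2×P: cost 18 ≤ 18, profit 2·2 + 2·9 = 22.
Best is 28.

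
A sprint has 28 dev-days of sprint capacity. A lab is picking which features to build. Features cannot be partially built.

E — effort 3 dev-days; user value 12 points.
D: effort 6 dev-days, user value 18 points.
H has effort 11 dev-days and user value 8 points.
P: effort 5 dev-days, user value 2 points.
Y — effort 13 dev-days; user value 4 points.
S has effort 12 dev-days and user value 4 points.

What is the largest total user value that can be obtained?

This is an integer program with binary decision variables.
Allowing fractional choices, the relaxed optimum would be about 41.0, but features are indivisible.
E + D + H: effort 3 + 6 + 11 = 20 ≤ 28, user value 12 + 18 + 8 = 38.
E + D + P + S: effort 3 + 6 + 5 + 12 = 26 ≤ 28, user value 12 + 18 + 2 + 4 = 36.
E + D + H + P: effort 3 + 6 + 11 + 5 = 25 ≤ 28, user value 12 + 18 + 8 + 2 = 40.
Best is E, D, H, and P with total user value 40.

40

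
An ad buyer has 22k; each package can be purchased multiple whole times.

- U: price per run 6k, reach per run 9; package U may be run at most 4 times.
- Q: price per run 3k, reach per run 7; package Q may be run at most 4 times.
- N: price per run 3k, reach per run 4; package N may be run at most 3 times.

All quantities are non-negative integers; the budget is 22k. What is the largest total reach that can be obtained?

Q has the best ratio (7/3); taking only Q gives at most 4×7 = 28 (stopped by the supply cap of 4).
Mixing does better — 1×U, 4×Q, and 1×N: price 21 ≤ 22, reach 1·9 + 4·7 + 1·4 = 41.

41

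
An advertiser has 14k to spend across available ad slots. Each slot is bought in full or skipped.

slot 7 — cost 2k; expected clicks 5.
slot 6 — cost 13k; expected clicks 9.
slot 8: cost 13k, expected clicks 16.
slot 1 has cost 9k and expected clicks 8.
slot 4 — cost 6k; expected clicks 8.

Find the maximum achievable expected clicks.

16

slot 8: cost 13 ≤ 14, expected clicks 16.
slot 7 + slot 4: cost 2 + 6 = 8 ≤ 14, expected clicks 5 + 8 = 13.
Best is slot 8 with total expected clicks 16.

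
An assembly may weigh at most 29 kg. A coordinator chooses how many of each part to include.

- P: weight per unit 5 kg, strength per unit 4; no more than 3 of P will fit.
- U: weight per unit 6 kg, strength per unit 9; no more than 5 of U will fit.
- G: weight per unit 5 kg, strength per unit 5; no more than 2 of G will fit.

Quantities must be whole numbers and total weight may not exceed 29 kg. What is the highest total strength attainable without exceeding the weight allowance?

41

4×U and 1×G: weight 29 ≤ 29, strength 4·9 + 1·5 = 41.
1×P and 4×U: weight 29 ≤ 29, strength 1·4 + 4·9 = 40.
Best is 41.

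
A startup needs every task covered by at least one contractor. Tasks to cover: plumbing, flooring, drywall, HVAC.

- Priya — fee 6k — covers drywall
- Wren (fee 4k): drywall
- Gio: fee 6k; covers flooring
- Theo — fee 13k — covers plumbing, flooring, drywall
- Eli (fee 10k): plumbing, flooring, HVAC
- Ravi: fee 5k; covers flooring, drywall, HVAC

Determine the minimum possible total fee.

This is a weighted set-cover instance.
The greedy cost-per-new-task heuristic would pick Ravi and Eli for 15, but a cheaper cover exists.
Choose Wren and Eli: together they cover plumbing, flooring, drywall, HVAC — every task.
Total fee: 4 + 10 = 14.
No cover costs less than 14.

14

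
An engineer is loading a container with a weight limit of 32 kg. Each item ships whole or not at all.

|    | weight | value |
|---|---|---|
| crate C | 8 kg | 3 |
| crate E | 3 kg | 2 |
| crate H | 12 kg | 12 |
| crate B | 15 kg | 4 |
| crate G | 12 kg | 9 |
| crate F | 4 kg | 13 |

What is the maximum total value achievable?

36

This is a 0-1 knapsack instance.
Take crate E, crate H, crate G, and crate F: weight 3 + 12 + 12 + 4 = 31 ≤ 32, value 2 + 12 + 9 + 13 = 36.
No other feasible combination does better.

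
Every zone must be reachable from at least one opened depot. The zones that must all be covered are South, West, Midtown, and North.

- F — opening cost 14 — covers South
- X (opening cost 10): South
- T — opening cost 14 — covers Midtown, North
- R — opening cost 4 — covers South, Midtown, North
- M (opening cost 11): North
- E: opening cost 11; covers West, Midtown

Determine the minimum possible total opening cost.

This is a weighted set-cover instance.
Choose R and E: together they cover South, West, Midtown, North — every zone.
Total opening cost: 4 + 11 = 15.
No cover costs less than 15.

15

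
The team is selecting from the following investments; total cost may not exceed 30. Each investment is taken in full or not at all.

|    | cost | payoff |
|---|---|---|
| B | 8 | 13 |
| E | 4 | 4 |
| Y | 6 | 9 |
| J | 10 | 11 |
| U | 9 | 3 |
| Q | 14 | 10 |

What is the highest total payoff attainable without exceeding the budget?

B + E + Y + J: cost 8 + 4 + 6 + 10 = 28 ≤ 30, payoff 13 + 4 + 9 + 11 = 37.
B + Y + Q: cost 8 + 6 + 14 = 28 ≤ 30, payoff 13 + 9 + 10 = 32.
B + Y + J: cost 8 + 6 + 10 = 24 ≤ 30, payoff 13 + 9 + 11 = 33.
Best is B, E, Y, and J with total payoff 37.

37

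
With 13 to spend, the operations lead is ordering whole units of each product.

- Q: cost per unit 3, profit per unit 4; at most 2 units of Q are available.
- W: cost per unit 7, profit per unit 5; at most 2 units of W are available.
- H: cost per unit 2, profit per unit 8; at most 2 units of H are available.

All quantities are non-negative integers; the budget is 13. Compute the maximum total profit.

24

2×Q and 2×H: cost 10 ≤ 13, profit 2·4 + 2·8 = 24.
1×W and 2×H: cost 11 ≤ 13, profit 1·5 + 2·8 = 21.
Best is 24.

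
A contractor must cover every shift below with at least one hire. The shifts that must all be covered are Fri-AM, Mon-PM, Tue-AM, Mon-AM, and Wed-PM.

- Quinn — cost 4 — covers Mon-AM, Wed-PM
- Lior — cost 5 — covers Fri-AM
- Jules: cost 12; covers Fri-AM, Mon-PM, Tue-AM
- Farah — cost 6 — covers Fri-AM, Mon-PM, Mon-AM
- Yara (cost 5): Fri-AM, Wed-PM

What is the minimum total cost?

16

The greedy cost-per-new-shift heuristic would pick Quinn, Farah, and Jules for 22, but a cheaper cover exists.
Choose Quinn and Jules: together they cover Fri-AM, Mon-PM, Tue-AM, Mon-AM, Wed-PM — every shift.
Total cost: 4 + 12 = 16.
No cover costs less than 16.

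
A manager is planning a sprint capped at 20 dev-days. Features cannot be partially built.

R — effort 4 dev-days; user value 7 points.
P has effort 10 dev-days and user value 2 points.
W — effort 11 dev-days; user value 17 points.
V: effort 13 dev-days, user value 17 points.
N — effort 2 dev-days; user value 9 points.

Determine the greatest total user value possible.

33

Allowing fractional choices, the relaxed optimum would be about 36.9, but features are indivisible.
R + W + N: effort 4 + 11 + 2 = 17 ≤ 20, user value 7 + 17 + 9 = 33.
R + V + N: effort 4 + 13 + 2 = 19 ≤ 20, user value 7 + 17 + 9 = 33.
The maximum user value is 33; one optimal choice is R, W, and N.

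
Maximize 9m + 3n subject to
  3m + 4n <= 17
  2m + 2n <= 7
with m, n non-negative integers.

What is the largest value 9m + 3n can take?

27

(m,n)=(3,0) is feasible, giving 27.
(m,n)=(2,1) is feasible, giving 21.
No feasible integer point exceeds 27.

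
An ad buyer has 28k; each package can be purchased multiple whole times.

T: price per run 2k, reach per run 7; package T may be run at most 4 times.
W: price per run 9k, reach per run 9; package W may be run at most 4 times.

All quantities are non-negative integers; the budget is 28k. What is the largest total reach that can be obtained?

46

Take 4×T and 2×W: price 26 ≤ 28, reach 4·7 + 2·9 = 46.
T has the best ratio (7/2) and is taken to its limit of 4; remaining capacity is filled optimally with the others.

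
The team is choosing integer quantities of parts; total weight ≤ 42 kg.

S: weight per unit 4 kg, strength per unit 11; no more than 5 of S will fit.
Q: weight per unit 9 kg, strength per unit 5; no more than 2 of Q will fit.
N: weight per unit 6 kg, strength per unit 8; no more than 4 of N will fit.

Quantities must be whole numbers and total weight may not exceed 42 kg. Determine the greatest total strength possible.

Take 5×S and 3×N: weight 38 ≤ 42, strength 5·11 + 3·8 = 79.
S has the best ratio (11/4) and is taken to its limit of 5; remaining capacity is filled optimally with the others.

79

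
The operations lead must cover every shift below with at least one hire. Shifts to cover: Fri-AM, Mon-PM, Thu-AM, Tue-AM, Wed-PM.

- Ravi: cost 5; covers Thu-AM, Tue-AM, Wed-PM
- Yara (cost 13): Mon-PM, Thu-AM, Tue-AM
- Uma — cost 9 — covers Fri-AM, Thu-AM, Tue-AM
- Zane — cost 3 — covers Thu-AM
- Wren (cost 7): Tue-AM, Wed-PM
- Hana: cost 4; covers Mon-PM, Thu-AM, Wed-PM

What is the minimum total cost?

13

Choose Uma and Hana: together they cover Fri-AM, Mon-PM, Thu-AM, Tue-AM, Wed-PM — every shift.
Total cost: 9 + 4 = 13.
No cover costs less than 13.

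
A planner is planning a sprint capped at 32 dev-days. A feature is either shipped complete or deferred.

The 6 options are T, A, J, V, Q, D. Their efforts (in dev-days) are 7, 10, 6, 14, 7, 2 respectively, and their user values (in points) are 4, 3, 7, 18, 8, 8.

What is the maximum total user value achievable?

Allowing fractional choices, the relaxed optimum would be about 42.7, but features are indivisible.
T + J + V + D: effort 7 + 6 + 14 + 2 = 29 ≤ 32, user value 4 + 7 + 18 + 8 = 37.
J + V + Q + D: effort 6 + 14 + 7 + 2 = 29 ≤ 32, user value 7 + 18 + 8 + 8 = 41.
T + V + Q + D: effort 7 + 14 + 7 + 2 = 30 ≤ 32, user value 4 + 18 + 8 + 8 = 38.
Best is J, V, Q, and D with total user value 41.

41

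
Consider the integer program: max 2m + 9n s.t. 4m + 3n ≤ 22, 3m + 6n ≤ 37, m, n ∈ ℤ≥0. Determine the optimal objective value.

Relaxing integrality, the LP optimum is 55.50 at (m,n) = (0, 6.17), which is not an integer point.
(m,n)=(0,6): 4·0+3·6=18≤22, 3·0+6·6=36≤37, objective 54.
(m,n)=(1,5): 4·1+3·5=19≤22, 3·1+6·5=33≤37, objective 47.
The best lattice point is (0,6), giving 54.

54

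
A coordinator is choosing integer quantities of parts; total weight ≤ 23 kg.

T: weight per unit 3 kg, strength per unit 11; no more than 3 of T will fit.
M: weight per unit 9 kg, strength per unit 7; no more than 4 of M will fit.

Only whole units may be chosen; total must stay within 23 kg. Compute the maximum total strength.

40

3×T and 1×M: weight 18 ≤ 23, strength 3·11 + 1·7 = 40.
3×T: weight 9 ≤ 23, strength 3·11 = 33.
Best is 40.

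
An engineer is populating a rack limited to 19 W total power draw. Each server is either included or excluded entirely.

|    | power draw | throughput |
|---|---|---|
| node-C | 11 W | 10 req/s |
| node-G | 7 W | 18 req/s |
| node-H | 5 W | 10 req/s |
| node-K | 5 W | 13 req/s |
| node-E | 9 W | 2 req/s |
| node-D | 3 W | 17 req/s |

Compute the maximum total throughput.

48

This is a 0-1 knapsack instance.
Allowing fractional choices, the relaxed optimum would be about 56.0, but servers are indivisible.
node-G + node-H + node-D: power draw 7 + 5 + 3 = 15 ≤ 19, throughput 18 + 10 + 17 = 45.
node-G + node-K + node-D: power draw 7 + 5 + 3 = 15 ≤ 19, throughput 18 + 13 + 17 = 48.
node-G + node-H + node-K: power draw 7 + 5 + 5 = 17 ≤ 19, throughput 18 + 10 + 13 = 41.
Best is node-G, node-K, and node-D with total throughput 48.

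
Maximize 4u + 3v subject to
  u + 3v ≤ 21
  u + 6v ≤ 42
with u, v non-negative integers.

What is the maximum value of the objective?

84

(u,v)=(21,0): 1·21+3·0=21≤21, 1·21+6·0=21≤42, objective 84.
(u,v)=(20,0): 1·20+3·0=20≤21, 1·20+6·0=20≤42, objective 80.
No feasible integer point exceeds 84.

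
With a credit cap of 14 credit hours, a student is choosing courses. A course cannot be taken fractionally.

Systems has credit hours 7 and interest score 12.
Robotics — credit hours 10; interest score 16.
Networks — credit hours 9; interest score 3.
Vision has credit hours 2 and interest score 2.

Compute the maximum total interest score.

18

This is a 0-1 knapsack instance.
Take Robotics and Vision: credit hours 10 + 2 = 12 ≤ 14, interest score 16 + 2 = 18.
No other feasible combination does better.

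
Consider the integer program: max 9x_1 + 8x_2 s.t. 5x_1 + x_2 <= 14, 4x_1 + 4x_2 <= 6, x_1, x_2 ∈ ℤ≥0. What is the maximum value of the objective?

The continuous relaxation peaks at (1.5, 0) with value 13.50; rounding to a feasible lattice point costs some objective.
(x_1,x_2)=(1,0): 5·1+1·0=5≤14, 4·1+4·0=4≤6, objective 9.
(x_1,x_2)=(0,1): 5·0+1·1=1≤14, 4·0+4·1=4≤6, objective 8.
The best lattice point is (1,0), giving 9.

9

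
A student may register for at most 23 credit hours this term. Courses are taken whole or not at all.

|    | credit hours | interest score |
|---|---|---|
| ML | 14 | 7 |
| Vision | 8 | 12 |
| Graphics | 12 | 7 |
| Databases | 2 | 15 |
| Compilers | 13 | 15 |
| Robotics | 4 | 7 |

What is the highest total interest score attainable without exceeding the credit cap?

This is a 0-1 knapsack instance.
Take Vision, Databases, and Compilers: credit hours 8 + 2 + 13 = 23 ≤ 23, interest score 12 + 15 + 15 = 42.
No other feasible combination does better.

42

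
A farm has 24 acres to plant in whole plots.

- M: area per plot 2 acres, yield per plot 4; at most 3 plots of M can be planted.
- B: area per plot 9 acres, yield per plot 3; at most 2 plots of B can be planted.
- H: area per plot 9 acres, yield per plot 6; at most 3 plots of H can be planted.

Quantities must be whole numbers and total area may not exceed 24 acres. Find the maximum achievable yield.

24

3×M and 2×H: area 24 ≤ 24, yield 3·4 + 2·6 = 24.
3×M, 1×B, and 1×H: area 24 ≤ 24, yield 3·4 + 1·3 + 1·6 = 21.
Best is 24.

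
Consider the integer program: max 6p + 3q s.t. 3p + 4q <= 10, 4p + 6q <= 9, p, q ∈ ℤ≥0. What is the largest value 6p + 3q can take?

(p,q)=(2,0): 3·2+4·0=6≤10, 4·2+6·0=8≤9, objective 12.
(p,q)=(1,0): 3·1+4·0=3≤10, 4·1+6·0=4≤9, objective 6.
No feasible integer point exceeds 12.

12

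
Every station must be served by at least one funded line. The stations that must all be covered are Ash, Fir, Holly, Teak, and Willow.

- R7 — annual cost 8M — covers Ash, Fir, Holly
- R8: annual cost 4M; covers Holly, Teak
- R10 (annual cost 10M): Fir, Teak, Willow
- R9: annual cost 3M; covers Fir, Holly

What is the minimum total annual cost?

Choose R7 and R10: together they cover Ash, Fir, Holly, Teak, Willow — every station.
Total annual cost: 8 + 10 = 18.

18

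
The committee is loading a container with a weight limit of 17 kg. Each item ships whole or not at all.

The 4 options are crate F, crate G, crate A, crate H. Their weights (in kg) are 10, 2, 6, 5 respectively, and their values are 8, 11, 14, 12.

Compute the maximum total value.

Take crate G, crate A, and crate H: weight 2 + 6 + 5 = 13 ≤ 17, value 11 + 14 + 12 = 37.
No other feasible combination does better.

37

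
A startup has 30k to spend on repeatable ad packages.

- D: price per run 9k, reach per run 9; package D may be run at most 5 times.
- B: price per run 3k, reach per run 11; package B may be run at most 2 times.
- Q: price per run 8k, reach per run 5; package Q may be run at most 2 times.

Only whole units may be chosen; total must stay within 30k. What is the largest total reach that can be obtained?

B has the best ratio (11/3); taking only B gives at most 2×11 = 22 (stopped by the supply cap of 2).
Mixing does better — 2×D and 2×B: price 24 ≤ 30, reach 2·9 + 2·11 = 40.

40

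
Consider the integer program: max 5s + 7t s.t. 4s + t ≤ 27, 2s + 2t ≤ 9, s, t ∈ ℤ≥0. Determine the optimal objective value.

Relaxing integrality, the LP optimum is 31.50 at (s,t) = (0, 4.5), which is not an integer point.
(s,t)=(0,4): 4·0+1·4=4≤27, 2·0+2·4=8≤9, objective 28.
(s,t)=(1,3): 4·1+1·3=7≤27, 2·1+2·3=8≤9, objective 26.
No feasible integer point exceeds 28.

28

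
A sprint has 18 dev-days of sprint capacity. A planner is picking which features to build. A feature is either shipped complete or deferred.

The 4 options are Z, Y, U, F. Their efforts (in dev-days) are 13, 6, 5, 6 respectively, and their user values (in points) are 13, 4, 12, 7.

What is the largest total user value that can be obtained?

25

Z + U: effort 13 + 5 = 18 ≤ 18, user value 13 + 12 = 25.
Y + U + F: effort 6 + 5 + 6 = 17 ≤ 18, user value 4 + 12 + 7 = 23.
Best is Z and U with total user value 25.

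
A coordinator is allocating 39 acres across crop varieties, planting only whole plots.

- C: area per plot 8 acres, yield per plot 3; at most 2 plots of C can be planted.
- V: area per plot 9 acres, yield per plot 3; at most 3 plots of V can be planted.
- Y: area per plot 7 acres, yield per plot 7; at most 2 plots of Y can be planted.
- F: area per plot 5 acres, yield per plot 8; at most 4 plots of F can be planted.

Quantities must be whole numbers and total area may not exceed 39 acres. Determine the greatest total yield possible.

46

Take 2×Y and 4×F: area 34 ≤ 39, yield 2·7 + 4·8 = 46.
F has the best ratio (8/5) and is taken to its limit of 4; remaining capacity is filled optimally with the others.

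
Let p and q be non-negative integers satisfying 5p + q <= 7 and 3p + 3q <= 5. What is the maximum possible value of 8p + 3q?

8

Relaxing integrality, the LP optimum is 11.67 at (p,q) = (1.33, 0.333), which is not an integer point.
(p,q)=(1,0) is feasible, giving 8.
(p,q)=(0,1) is feasible, giving 3.
(p,q)=(0,0) is feasible, giving 0.
Maximum is 8 at (p,q)=(1,0).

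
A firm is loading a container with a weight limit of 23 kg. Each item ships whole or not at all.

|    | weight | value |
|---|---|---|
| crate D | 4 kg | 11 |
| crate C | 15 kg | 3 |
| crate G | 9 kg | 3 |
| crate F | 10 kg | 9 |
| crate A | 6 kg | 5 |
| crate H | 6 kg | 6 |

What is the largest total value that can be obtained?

26

This is a 0-1 knapsack instance.
Take crate D, crate F, and crate H: weight 4 + 10 + 6 = 20 ≤ 23, value 11 + 9 + 6 = 26.
No other feasible combination does better.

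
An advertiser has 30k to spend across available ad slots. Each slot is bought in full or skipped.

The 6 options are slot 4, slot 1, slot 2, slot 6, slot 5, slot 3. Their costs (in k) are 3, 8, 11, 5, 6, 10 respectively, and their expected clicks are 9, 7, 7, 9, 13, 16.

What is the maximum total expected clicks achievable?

slot 4 + slot 6 + slot 5 + slot 3: cost 3 + 5 + 6 + 10 = 24 ≤ 30, expected clicks 9 + 9 + 13 + 16 = 47.
slot 4 + slot 1 + slot 5 + slot 3: cost 3 + 8 + 6 + 10 = 27 ≤ 30, expected clicks 9 + 7 + 13 + 16 = 45.
Best is slot 4, slot 6, slot 5, and slot 3 with total expected clicks 47.

47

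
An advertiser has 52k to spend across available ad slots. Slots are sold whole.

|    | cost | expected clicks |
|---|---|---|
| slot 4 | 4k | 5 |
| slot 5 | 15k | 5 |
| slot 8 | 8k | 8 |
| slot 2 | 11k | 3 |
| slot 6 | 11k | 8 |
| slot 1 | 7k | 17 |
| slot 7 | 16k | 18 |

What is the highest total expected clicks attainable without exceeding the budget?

56

Take slot 4, slot 8, slot 6, slot 1, and slot 7: cost 4 + 8 + 11 + 7 + 16 = 46 ≤ 52, expected clicks 5 + 8 + 8 + 17 + 18 = 56.
No other feasible combination does better.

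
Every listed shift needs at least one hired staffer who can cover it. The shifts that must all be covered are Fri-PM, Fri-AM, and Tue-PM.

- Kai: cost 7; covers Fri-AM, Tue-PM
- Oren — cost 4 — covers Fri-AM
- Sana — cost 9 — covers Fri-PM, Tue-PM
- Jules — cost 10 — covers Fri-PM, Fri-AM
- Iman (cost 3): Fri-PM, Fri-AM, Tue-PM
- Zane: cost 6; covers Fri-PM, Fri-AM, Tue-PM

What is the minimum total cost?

Iman alone covers Fri-PM, Fri-AM, Tue-PM — every shift.
Total cost: 3.
No cover costs less than 3.

3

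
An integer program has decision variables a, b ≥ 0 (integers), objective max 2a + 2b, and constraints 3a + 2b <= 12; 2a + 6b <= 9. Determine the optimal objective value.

The continuous relaxation peaks at (3.86, 0.214) with value 8.14; rounding to a feasible lattice point costs some objective.
(a,b)=(4,0): 3·4+2·0=12≤12, 2·4+6·0=8≤9, objective 8.
(a,b)=(3,0): 3·3+2·0=9≤12, 2·3+6·0=6≤9, objective 6.
(a,b)=(2,0): 3·2+2·0=6≤12, 2·2+6·0=4≤9, objective 4.
No feasible integer point exceeds 8.

8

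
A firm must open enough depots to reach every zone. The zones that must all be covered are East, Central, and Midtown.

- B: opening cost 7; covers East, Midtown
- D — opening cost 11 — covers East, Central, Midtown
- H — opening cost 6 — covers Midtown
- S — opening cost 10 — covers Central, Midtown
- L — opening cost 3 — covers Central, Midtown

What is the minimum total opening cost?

10

This is a weighted set-cover instance.
Choose B and L: together they cover East, Central, Midtown — every zone.
Total opening cost: 7 + 3 = 10.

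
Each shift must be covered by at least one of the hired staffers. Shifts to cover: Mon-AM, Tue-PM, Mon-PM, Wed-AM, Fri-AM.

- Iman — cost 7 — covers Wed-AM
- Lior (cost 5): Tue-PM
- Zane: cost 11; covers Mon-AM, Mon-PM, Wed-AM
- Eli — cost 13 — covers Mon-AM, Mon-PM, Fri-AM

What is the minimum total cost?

25

Choose Iman, Lior, and Eli: together they cover Mon-AM, Tue-PM, Mon-PM, Wed-AM, Fri-AM — every shift.
Total cost: 7 + 5 + 13 = 25.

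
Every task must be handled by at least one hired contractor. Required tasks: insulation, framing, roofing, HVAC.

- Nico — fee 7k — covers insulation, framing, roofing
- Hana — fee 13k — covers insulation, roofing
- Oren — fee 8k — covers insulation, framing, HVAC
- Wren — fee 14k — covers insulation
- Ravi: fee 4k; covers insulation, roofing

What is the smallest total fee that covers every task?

Choose Oren and Ravi: together they cover insulation, framing, roofing, HVAC — every task.
Total fee: 8 + 4 = 12.

12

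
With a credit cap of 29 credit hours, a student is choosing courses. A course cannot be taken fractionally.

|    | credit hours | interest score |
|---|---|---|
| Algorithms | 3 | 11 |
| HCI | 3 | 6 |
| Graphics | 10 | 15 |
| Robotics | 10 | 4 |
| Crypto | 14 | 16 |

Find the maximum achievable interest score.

Treat it as a binary knapsack problem.
Allowing fractional choices, the relaxed optimum would be about 46.9, but courses are indivisible.
Algorithms + Graphics + Crypto: credit hours 3 + 10 + 14 = 27 ≤ 29, interest score 11 + 15 + 16 = 42.
HCI + Graphics + Crypto: credit hours 3 + 10 + 14 = 27 ≤ 29, interest score 6 + 15 + 16 = 37.
Best is Algorithms, Graphics, and Crypto with total interest score 42.

42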